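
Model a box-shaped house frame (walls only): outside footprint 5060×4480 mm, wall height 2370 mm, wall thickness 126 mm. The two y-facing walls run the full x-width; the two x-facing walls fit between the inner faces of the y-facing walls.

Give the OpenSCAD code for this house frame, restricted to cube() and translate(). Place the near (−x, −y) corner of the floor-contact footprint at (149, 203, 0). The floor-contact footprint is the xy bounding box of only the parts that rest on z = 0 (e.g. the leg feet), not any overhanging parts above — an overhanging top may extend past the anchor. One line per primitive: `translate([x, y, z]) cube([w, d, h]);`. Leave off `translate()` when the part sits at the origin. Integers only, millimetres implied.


translate([149, 203, 0]) cube([5060, 126, 2370]);
translate([149, 4557, 0]) cube([5060, 126, 2370]);
translate([149, 329, 0]) cube([126, 4228, 2370]);
translate([5083, 329, 0]) cube([126, 4228, 2370]);


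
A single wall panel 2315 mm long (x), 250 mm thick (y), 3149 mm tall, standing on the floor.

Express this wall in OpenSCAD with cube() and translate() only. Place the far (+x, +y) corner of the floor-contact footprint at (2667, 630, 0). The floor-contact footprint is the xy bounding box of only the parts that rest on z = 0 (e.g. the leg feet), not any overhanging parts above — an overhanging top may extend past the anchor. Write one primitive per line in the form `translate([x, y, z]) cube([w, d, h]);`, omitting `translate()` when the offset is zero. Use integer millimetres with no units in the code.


translate([352, 380, 0]) cube([2315, 250, 3149]);


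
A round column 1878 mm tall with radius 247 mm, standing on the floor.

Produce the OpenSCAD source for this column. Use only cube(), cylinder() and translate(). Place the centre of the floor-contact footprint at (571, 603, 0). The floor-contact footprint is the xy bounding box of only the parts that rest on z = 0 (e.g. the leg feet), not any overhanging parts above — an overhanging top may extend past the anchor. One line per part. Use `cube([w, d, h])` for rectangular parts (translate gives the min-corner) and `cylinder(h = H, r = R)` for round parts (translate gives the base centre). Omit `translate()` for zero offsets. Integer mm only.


translate([571, 603, 0]) cylinder(h = 1878, r = 247);


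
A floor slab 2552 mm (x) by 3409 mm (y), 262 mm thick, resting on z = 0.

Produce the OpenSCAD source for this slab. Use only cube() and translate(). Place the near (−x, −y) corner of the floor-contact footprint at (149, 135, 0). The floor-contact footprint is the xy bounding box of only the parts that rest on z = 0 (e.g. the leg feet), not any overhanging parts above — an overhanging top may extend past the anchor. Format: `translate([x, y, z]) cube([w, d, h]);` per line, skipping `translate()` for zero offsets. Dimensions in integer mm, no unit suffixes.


translate([149, 135, 0]) cube([2552, 3409, 262]);


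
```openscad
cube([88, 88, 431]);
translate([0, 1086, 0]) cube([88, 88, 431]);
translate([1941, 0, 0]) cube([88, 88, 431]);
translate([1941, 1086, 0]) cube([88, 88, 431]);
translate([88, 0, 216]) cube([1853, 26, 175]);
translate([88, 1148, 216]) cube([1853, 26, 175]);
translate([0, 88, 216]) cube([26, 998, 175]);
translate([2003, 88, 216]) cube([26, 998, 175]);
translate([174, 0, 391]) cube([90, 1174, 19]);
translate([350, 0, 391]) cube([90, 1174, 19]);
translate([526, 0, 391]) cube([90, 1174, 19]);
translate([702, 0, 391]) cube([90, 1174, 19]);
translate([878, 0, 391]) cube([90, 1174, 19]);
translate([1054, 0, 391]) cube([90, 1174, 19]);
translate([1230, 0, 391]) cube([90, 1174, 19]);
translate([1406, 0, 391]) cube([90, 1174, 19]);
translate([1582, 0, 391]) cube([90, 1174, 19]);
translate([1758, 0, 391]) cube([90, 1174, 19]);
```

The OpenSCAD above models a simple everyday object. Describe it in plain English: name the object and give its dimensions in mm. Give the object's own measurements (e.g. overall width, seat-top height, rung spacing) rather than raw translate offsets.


A bed frame 2029 mm long (x) by 1174 mm wide (y). Four 88×88 mm corner posts, 431 mm tall, at the corners of the footprint. Four rails of 26 mm thickness and 175 mm height run between adjacent posts with their undersides at z = 216 mm, their outer faces flush with the outside of the frame (the two x-running rails run between the posts' inner faces; the two y-running rails run between the posts' inner faces). 10 slats, each 90 mm wide (x) and 19 mm thick, lie across the top of the two x-running rails, running the full 1174 mm width of the frame in y; along x they sit between the end posts with a 86 mm gap after the −x posts and between neighbouring slats, leaving 93 mm before the +x posts.


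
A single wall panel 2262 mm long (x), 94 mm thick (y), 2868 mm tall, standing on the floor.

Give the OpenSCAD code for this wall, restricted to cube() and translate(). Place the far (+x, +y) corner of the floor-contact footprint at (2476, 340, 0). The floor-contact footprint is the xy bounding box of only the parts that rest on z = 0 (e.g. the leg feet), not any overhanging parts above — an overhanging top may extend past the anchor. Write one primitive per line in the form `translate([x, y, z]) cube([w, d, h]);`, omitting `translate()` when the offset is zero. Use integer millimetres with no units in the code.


translate([214, 246, 0]) cube([2262, 94, 2868]);


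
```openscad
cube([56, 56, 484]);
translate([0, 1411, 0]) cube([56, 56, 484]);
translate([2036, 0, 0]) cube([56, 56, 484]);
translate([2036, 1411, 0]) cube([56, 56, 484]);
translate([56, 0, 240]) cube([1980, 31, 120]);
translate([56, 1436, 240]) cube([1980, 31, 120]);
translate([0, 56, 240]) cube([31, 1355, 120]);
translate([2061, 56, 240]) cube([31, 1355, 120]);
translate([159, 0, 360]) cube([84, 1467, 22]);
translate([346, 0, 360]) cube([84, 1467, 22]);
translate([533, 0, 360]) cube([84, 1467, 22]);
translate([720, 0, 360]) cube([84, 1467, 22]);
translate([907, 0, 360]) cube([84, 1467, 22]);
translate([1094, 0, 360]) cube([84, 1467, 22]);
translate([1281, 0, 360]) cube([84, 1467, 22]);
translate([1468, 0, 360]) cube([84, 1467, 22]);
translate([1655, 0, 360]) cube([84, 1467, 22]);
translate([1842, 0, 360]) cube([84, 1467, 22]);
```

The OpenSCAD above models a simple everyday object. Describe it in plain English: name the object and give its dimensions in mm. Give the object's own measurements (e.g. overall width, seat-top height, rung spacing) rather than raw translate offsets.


A bed frame 2092 mm long (x) by 1467 mm wide (y). Four 56×56 mm corner posts, 484 mm tall, at the corners of the footprint. Four rails of 31 mm thickness and 120 mm height run between adjacent posts with their undersides at z = 240 mm, their outer faces flush with the outside of the frame (the two x-running rails run between the posts' inner faces; the two y-running rails run between the posts' inner faces). 10 slats, each 84 mm wide (x) and 22 mm thick, lie across the top of the two x-running rails, running the full 1467 mm width of the frame in y; along x they sit between the end posts with a 103 mm gap after the −x posts and between neighbouring slats, leaving 110 mm before the +x posts.


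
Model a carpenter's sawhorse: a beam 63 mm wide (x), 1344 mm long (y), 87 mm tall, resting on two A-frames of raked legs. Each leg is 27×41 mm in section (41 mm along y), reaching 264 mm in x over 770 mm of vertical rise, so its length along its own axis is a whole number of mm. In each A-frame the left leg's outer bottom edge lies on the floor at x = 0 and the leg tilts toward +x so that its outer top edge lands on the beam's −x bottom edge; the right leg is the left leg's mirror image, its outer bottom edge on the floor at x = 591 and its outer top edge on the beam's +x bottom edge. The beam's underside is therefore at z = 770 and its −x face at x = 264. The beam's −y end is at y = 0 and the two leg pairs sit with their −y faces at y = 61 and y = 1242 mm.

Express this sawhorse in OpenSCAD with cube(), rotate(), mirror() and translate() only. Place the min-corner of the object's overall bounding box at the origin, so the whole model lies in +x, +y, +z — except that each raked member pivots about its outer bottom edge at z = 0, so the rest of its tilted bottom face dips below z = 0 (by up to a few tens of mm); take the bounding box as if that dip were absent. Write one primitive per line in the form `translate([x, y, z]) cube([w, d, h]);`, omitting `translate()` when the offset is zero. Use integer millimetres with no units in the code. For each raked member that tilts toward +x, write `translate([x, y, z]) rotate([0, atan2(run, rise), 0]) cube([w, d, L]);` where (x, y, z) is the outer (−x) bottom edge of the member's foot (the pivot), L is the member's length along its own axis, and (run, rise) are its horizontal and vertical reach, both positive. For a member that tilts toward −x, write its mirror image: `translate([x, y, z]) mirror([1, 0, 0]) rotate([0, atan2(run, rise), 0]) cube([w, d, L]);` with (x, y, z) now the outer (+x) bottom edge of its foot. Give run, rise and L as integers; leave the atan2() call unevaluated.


// leg length = √(264² + 770²) = 814
// right-leg outer foot x = 2·264 + 63 = 591
// beam min-corner = (264, 0, 770)
translate([264, 0, 770]) cube([63, 1344, 87]);
translate([0, 61, 0]) rotate([0, atan2(264, 770), 0]) cube([27, 41, 814]);
translate([591, 61, 0]) mirror([1, 0, 0]) rotate([0, atan2(264, 770), 0]) cube([27, 41, 814]);
translate([0, 1242, 0]) rotate([0, atan2(264, 770), 0]) cube([27, 41, 814]);
translate([591, 1242, 0]) mirror([1, 0, 0]) rotate([0, atan2(264, 770), 0]) cube([27, 41, 814]);


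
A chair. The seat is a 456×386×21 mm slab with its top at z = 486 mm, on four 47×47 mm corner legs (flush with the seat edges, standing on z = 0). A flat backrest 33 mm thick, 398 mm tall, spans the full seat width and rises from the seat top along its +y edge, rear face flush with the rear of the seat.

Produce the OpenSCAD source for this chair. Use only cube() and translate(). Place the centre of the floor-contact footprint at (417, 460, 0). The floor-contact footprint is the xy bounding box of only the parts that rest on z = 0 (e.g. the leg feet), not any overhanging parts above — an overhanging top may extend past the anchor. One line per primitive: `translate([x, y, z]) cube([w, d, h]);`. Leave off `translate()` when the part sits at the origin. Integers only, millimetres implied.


translate([189, 267, 465]) cube([456, 386, 21]);
translate([189, 267, 0]) cube([47, 47, 465]);
translate([598, 267, 0]) cube([47, 47, 465]);
translate([189, 606, 0]) cube([47, 47, 465]);
translate([598, 606, 0]) cube([47, 47, 465]);
translate([189, 620, 486]) cube([456, 33, 398]);


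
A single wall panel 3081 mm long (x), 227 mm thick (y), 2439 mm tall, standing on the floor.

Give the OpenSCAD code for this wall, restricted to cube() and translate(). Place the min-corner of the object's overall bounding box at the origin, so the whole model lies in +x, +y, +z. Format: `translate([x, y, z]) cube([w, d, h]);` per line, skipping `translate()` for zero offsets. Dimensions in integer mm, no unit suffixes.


cube([3081, 227, 2439]);


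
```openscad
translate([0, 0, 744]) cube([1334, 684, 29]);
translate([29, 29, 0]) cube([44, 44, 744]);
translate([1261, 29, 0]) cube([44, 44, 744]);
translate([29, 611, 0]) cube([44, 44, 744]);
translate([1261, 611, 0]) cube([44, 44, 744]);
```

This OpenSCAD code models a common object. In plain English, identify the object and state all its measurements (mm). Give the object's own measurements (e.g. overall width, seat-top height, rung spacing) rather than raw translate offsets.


A table: top 1334 mm (x) × 684 mm (y), 29 mm thick, upper face at z = 773 mm, on four 44×44 mm square legs, each inset 29 mm from the nearest pair of top edges from z = 0 to the bottom of the top.


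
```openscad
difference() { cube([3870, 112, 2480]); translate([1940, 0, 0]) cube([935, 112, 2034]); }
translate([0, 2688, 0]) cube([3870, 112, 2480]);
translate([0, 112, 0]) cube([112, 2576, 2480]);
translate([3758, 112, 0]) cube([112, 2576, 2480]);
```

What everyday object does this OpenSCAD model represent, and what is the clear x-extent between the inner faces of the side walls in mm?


A single room. The interior width is 3646 mm.

Four walls enclosing a rectangle with a door in the front wall — a room. Outside width 3870 minus two 112 mm walls gives 3646 mm.


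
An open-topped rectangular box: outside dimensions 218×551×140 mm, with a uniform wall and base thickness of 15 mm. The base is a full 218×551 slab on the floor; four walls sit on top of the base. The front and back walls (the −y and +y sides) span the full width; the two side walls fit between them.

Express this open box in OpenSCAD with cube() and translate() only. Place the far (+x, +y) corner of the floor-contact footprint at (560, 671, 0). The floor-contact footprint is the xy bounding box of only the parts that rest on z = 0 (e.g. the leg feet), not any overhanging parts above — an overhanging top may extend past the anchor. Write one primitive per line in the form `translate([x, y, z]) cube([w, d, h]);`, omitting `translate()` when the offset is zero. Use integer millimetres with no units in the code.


translate([342, 120, 0]) cube([218, 551, 15]);
translate([342, 120, 15]) cube([218, 15, 125]);
translate([342, 656, 15]) cube([218, 15, 125]);
translate([342, 135, 15]) cube([15, 521, 125]);
translate([545, 135, 15]) cube([15, 521, 125]);


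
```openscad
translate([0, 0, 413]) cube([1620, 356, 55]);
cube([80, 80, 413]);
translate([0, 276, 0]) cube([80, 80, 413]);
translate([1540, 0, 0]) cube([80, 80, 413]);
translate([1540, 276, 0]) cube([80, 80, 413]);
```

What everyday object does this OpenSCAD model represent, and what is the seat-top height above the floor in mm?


A bench. The seat-top height is 468 mm.

A long slab on four corner posts — a bench. The slab sits at z = 413 with thickness 55, so the top is 413 + 55 = 468 mm.


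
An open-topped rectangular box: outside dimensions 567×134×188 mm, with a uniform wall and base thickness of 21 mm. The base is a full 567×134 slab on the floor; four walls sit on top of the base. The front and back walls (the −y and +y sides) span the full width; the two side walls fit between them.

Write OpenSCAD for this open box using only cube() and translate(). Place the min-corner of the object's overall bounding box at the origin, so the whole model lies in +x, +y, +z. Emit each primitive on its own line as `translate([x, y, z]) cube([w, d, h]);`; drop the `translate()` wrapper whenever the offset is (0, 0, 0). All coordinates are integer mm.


cube([567, 134, 21]);
translate([0, 0, 21]) cube([567, 21, 167]);
translate([0, 113, 21]) cube([567, 21, 167]);
translate([0, 21, 21]) cube([21, 92, 167]);
translate([546, 21, 21]) cube([21, 92, 167]);


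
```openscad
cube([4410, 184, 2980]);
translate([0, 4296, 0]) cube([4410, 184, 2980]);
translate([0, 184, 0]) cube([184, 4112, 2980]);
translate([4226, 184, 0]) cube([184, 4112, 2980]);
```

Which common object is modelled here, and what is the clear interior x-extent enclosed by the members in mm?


A house (or room) frame. The interior width is 4042 mm.

Four 2980 mm walls enclosing a rectangle with no floor or roof — a room or house frame. Outside width is 4410 mm and wall thickness is 184 mm, so the interior width is 4410 − 2 × 184 = 4042 mm.


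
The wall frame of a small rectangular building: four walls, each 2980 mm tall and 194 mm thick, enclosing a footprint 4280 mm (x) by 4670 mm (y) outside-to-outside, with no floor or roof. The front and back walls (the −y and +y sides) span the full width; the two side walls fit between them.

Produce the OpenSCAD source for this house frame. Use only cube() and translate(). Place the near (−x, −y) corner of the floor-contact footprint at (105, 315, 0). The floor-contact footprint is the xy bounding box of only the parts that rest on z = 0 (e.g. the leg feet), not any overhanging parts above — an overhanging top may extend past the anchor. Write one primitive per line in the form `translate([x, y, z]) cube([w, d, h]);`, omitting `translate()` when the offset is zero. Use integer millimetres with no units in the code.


translate([105, 315, 0]) cube([4280, 194, 2980]);
translate([105, 4791, 0]) cube([4280, 194, 2980]);
translate([105, 509, 0]) cube([194, 4282, 2980]);
translate([4191, 509, 0]) cube([194, 4282, 2980]);


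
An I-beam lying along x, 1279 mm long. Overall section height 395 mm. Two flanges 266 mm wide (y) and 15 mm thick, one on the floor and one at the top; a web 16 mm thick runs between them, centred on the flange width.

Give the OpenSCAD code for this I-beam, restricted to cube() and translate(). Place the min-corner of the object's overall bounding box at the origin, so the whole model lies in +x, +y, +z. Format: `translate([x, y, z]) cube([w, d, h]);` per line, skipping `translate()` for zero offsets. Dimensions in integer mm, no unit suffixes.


cube([1279, 266, 15]);
translate([0, 125, 15]) cube([1279, 16, 365]);
translate([0, 0, 380]) cube([1279, 266, 15]);


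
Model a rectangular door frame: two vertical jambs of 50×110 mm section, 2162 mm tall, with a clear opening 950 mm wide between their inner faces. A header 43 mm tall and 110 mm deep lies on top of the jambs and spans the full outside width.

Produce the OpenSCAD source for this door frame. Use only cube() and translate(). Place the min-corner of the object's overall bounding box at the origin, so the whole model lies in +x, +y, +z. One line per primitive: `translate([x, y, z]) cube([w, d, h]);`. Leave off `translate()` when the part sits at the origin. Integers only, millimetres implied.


cube([50, 110, 2162]);
translate([1000, 0, 0]) cube([50, 110, 2162]);
translate([0, 0, 2162]) cube([1050, 110, 43]);


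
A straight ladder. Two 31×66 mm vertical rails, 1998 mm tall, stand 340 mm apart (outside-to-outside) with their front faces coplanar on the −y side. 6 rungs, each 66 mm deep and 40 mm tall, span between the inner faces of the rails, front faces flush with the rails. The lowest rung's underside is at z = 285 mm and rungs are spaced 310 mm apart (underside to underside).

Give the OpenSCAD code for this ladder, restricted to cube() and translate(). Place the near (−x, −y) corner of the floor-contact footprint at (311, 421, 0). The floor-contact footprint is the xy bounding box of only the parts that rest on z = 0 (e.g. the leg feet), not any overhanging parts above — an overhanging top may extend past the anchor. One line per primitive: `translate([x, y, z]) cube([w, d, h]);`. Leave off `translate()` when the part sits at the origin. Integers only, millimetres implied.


translate([311, 421, 0]) cube([31, 66, 1998]);
translate([620, 421, 0]) cube([31, 66, 1998]);
translate([342, 421, 285]) cube([278, 66, 40]);
translate([342, 421, 595]) cube([278, 66, 40]);
translate([342, 421, 905]) cube([278, 66, 40]);
translate([342, 421, 1215]) cube([278, 66, 40]);
translate([342, 421, 1525]) cube([278, 66, 40]);
translate([342, 421, 1835]) cube([278, 66, 40]);


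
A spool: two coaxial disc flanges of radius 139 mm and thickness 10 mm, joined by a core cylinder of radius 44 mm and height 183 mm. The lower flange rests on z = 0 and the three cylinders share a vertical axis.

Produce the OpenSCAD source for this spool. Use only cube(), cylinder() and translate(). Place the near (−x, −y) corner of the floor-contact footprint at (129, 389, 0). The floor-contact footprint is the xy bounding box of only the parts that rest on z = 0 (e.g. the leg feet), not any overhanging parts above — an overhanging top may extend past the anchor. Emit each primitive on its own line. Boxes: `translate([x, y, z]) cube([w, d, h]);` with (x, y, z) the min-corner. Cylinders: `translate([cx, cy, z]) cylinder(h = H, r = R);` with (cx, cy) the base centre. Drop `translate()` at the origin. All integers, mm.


translate([268, 528, 0]) cylinder(h = 10, r = 139);
translate([268, 528, 10]) cylinder(h = 183, r = 44);
translate([268, 528, 193]) cylinder(h = 10, r = 139);


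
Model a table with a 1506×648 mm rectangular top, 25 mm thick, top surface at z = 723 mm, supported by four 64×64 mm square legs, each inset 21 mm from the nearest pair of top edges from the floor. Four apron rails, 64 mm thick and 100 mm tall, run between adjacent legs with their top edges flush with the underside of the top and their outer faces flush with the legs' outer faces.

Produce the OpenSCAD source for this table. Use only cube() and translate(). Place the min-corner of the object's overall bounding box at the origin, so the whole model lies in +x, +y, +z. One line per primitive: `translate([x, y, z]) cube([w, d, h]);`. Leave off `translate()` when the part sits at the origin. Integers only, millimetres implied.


translate([0, 0, 698]) cube([1506, 648, 25]);
translate([21, 21, 0]) cube([64, 64, 698]);
translate([1421, 21, 0]) cube([64, 64, 698]);
translate([21, 563, 0]) cube([64, 64, 698]);
translate([1421, 563, 0]) cube([64, 64, 698]);
translate([85, 21, 598]) cube([1336, 64, 100]);
translate([85, 563, 598]) cube([1336, 64, 100]);
translate([21, 85, 598]) cube([64, 478, 100]);
translate([1421, 85, 598]) cube([64, 478, 100]);


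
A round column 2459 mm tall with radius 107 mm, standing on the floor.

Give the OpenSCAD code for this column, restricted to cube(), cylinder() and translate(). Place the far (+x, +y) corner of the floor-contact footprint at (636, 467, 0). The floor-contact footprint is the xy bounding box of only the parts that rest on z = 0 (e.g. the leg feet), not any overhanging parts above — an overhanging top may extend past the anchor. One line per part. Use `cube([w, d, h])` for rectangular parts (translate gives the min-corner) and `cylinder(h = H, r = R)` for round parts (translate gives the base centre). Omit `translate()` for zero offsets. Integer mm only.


translate([529, 360, 0]) cylinder(h = 2459, r = 107);


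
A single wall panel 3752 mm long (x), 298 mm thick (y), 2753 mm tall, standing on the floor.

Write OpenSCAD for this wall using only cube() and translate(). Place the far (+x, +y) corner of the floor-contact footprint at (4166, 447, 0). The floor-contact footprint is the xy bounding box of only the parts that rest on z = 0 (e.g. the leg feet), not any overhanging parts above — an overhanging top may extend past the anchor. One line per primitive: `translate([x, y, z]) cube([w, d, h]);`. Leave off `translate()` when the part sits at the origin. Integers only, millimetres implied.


translate([414, 149, 0]) cube([3752, 298, 2753]);


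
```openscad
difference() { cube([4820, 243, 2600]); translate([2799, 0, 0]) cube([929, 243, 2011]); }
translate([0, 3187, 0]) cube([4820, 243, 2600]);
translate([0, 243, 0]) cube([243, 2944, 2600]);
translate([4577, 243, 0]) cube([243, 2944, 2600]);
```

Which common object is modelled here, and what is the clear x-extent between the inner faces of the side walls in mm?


A single room. The interior width is 4334 mm.

Four walls enclosing a rectangle with a door in the front wall — a room. Outside width 4820 minus two 243 mm walls gives 4334 mm.


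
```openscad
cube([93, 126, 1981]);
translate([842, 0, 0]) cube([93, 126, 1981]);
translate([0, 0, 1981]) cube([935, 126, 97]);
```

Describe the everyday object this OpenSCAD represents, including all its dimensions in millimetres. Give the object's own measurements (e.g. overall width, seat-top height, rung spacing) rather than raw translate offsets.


A door frame. The clear opening is 749 mm wide and 1981 mm high. Two 93 mm wide jambs, 126 mm deep, stand either side of the opening from the floor to the top of the opening. A 97 mm thick head sits across the top of both jambs, spanning the full outside width of the frame.


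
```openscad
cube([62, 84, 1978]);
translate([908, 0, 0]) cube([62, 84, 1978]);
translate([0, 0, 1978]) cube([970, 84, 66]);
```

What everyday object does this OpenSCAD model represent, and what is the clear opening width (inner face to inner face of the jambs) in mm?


A door frame. The clear opening width is 846 mm.

Two 1978 mm tall posts with a header on top — a door frame. The left jamb is 62 mm wide at x = 0; the right jamb starts at x = 908. The clear opening is 908 − 62 = 846 mm.


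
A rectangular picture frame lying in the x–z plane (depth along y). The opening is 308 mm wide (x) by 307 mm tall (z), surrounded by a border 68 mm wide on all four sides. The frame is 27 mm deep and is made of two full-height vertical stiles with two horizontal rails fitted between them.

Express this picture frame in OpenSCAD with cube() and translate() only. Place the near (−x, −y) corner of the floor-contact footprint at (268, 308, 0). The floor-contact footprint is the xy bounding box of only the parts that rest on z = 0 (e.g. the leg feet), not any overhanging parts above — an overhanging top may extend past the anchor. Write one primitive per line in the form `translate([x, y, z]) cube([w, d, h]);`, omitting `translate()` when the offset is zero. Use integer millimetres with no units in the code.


translate([268, 308, 0]) cube([68, 27, 443]);
translate([644, 308, 0]) cube([68, 27, 443]);
translate([336, 308, 0]) cube([308, 27, 68]);
translate([336, 308, 375]) cube([308, 27, 68]);


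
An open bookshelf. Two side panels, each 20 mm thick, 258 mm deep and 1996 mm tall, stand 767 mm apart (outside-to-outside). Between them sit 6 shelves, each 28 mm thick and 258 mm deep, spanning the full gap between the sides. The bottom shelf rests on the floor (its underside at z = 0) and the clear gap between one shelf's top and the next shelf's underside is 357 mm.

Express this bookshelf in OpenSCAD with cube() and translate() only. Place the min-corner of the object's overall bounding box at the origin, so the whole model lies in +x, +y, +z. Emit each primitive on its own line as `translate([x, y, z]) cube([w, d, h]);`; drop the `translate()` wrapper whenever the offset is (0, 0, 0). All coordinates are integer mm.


cube([20, 258, 1996]);
translate([747, 0, 0]) cube([20, 258, 1996]);
translate([20, 0, 0]) cube([727, 258, 28]);
translate([20, 0, 385]) cube([727, 258, 28]);
translate([20, 0, 770]) cube([727, 258, 28]);
translate([20, 0, 1155]) cube([727, 258, 28]);
translate([20, 0, 1540]) cube([727, 258, 28]);
translate([20, 0, 1925]) cube([727, 258, 28]);


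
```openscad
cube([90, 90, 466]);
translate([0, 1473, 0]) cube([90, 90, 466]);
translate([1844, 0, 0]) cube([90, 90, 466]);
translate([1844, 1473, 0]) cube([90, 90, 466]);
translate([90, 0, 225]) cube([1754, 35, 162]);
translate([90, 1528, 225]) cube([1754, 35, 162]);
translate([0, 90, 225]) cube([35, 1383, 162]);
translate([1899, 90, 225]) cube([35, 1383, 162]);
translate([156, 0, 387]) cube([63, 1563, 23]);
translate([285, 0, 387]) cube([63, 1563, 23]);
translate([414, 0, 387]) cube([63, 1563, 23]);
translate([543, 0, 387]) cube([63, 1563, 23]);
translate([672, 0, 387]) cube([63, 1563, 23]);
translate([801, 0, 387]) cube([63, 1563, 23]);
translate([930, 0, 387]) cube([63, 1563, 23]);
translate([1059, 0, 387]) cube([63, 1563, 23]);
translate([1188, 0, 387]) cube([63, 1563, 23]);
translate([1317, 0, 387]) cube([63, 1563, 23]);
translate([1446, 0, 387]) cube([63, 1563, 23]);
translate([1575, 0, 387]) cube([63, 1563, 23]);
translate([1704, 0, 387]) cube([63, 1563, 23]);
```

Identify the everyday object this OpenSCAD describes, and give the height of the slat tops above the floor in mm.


A bed frame. The slat-top height is 410 mm.

Four posts, four rails, and a row of slats — a bed frame. Slats sit on the rails at z = 225 + 162 = 387; with slat thickness 23, the top is 410 mm.


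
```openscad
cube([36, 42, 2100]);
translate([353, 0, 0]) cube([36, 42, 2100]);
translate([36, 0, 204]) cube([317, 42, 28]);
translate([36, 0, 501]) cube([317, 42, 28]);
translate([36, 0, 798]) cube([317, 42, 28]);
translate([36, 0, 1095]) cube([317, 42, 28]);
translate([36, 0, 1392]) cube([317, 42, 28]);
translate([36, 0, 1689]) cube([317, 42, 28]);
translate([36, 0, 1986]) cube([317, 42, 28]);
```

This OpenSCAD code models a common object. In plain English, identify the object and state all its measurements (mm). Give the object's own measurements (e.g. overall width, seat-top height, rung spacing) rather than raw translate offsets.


A straight ladder. Two 36×42 mm vertical rails, 2100 mm tall, stand 389 mm apart (outside-to-outside) with their front faces coplanar on the −y side. 7 rungs, each 42 mm deep and 28 mm tall, span between the inner faces of the rails, front faces flush with the rails. The lowest rung's underside is at z = 204 mm and rungs are spaced 297 mm apart (underside to underside).


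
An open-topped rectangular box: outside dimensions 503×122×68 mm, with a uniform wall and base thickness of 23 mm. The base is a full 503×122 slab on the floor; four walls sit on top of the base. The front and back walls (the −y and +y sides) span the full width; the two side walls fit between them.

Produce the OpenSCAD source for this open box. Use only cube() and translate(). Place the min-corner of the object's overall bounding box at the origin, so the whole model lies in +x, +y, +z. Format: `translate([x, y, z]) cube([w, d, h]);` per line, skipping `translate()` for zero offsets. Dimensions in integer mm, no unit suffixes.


cube([503, 122, 23]);
translate([0, 0, 23]) cube([503, 23, 45]);
translate([0, 99, 23]) cube([503, 23, 45]);
translate([0, 23, 23]) cube([23, 76, 45]);
translate([480, 23, 23]) cube([23, 76, 45]);


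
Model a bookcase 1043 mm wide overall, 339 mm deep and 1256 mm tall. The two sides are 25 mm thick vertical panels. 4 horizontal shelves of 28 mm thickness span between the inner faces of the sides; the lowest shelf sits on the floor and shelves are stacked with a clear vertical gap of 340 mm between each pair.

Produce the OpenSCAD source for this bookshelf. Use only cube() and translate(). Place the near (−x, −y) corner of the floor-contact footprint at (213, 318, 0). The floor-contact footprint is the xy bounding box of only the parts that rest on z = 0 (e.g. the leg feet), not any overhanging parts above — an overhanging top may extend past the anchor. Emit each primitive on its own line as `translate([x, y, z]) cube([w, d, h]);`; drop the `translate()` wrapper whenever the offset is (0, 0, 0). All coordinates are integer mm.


translate([213, 318, 0]) cube([25, 339, 1256]);
translate([1231, 318, 0]) cube([25, 339, 1256]);
translate([238, 318, 0]) cube([993, 339, 28]);
translate([238, 318, 368]) cube([993, 339, 28]);
translate([238, 318, 736]) cube([993, 339, 28]);
translate([238, 318, 1104]) cube([993, 339, 28]);


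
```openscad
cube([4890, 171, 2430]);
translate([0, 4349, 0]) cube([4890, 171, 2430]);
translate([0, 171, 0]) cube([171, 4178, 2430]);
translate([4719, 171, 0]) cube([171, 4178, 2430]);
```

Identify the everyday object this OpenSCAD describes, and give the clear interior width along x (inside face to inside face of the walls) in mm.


A house (or room) frame. The interior width is 4548 mm.

Four 2430 mm walls enclosing a rectangle with no floor or roof — a room or house frame. Outside width is 4890 mm and wall thickness is 171 mm, so the interior width is 4890 − 2 × 171 = 4548 mm.


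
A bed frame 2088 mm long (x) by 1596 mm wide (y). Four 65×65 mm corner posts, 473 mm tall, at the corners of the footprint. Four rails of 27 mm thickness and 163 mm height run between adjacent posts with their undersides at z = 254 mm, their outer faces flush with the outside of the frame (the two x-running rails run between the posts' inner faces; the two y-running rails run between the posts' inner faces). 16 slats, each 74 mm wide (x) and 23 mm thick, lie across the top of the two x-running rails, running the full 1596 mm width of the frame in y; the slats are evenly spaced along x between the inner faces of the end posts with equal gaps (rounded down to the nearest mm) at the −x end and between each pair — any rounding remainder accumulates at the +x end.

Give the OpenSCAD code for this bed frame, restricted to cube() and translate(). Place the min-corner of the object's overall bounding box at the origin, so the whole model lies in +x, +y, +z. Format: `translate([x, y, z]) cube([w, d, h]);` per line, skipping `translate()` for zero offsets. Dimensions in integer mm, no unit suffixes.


cube([65, 65, 473]);
translate([0, 1531, 0]) cube([65, 65, 473]);
translate([2023, 0, 0]) cube([65, 65, 473]);
translate([2023, 1531, 0]) cube([65, 65, 473]);
translate([65, 0, 254]) cube([1958, 27, 163]);
translate([65, 1569, 254]) cube([1958, 27, 163]);
translate([0, 65, 254]) cube([27, 1466, 163]);
translate([2061, 65, 254]) cube([27, 1466, 163]);
translate([110, 0, 417]) cube([74, 1596, 23]);
translate([229, 0, 417]) cube([74, 1596, 23]);
translate([348, 0, 417]) cube([74, 1596, 23]);
translate([467, 0, 417]) cube([74, 1596, 23]);
translate([586, 0, 417]) cube([74, 1596, 23]);
translate([705, 0, 417]) cube([74, 1596, 23]);
translate([824, 0, 417]) cube([74, 1596, 23]);
translate([943, 0, 417]) cube([74, 1596, 23]);
translate([1062, 0, 417]) cube([74, 1596, 23]);
translate([1181, 0, 417]) cube([74, 1596, 23]);
translate([1300, 0, 417]) cube([74, 1596, 23]);
translate([1419, 0, 417]) cube([74, 1596, 23]);
translate([1538, 0, 417]) cube([74, 1596, 23]);
translate([1657, 0, 417]) cube([74, 1596, 23]);
translate([1776, 0, 417]) cube([74, 1596, 23]);
translate([1895, 0, 417]) cube([74, 1596, 23]);


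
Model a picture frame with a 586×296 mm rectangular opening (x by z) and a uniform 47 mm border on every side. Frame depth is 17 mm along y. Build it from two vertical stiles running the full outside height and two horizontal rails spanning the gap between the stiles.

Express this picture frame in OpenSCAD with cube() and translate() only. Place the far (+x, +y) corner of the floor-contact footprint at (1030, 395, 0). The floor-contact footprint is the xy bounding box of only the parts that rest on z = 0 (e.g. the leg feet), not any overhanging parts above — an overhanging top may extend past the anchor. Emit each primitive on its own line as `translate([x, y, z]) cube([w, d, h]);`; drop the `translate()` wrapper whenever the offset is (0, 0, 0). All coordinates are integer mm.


translate([350, 378, 0]) cube([47, 17, 390]);
translate([983, 378, 0]) cube([47, 17, 390]);
translate([397, 378, 0]) cube([586, 17, 47]);
translate([397, 378, 343]) cube([586, 17, 47]);


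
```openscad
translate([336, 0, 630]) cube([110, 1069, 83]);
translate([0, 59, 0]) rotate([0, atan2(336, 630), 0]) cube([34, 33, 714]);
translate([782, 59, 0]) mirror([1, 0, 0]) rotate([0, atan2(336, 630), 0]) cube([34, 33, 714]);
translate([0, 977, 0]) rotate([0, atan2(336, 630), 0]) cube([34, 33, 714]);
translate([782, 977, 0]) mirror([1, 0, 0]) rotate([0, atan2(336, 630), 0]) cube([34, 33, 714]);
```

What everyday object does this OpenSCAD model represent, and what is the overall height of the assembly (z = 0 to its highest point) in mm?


A sawhorse. The overall height is 713 mm.

A beam across two mirrored pairs of raked legs — a sawhorse. The beam's underside is at z = 630 (matching the legs' vertical rise in atan2(336, 630)) and the beam is 83 mm tall, so its top is at 630 + 83 = 713 mm. The raked legs top out at the beam's underside, so that is the highest point.


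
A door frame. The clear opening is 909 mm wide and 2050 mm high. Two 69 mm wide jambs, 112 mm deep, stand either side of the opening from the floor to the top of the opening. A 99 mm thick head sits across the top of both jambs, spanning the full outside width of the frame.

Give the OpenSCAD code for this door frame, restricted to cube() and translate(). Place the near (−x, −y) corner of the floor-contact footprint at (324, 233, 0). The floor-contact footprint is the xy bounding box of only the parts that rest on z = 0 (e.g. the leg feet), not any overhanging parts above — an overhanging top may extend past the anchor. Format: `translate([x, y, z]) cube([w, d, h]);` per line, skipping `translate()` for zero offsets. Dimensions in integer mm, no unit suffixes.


translate([324, 233, 0]) cube([69, 112, 2050]);
translate([1302, 233, 0]) cube([69, 112, 2050]);
translate([324, 233, 2050]) cube([1047, 112, 99]);


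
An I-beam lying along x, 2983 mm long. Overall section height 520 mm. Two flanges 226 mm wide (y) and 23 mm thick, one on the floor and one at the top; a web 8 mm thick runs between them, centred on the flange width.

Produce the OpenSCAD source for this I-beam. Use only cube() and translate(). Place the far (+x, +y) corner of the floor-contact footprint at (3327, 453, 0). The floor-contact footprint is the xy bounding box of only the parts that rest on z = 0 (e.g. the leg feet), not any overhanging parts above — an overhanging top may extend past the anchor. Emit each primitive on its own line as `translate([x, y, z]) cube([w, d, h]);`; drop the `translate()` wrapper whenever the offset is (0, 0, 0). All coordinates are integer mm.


translate([344, 227, 0]) cube([2983, 226, 23]);
translate([344, 336, 23]) cube([2983, 8, 474]);
translate([344, 227, 497]) cube([2983, 226, 23]);


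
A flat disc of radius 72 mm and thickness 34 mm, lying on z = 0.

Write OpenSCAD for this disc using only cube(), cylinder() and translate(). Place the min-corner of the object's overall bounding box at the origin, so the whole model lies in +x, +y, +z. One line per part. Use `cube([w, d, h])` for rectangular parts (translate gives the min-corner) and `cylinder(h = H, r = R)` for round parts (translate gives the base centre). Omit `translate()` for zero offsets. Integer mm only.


translate([72, 72, 0]) cylinder(h = 34, r = 72);


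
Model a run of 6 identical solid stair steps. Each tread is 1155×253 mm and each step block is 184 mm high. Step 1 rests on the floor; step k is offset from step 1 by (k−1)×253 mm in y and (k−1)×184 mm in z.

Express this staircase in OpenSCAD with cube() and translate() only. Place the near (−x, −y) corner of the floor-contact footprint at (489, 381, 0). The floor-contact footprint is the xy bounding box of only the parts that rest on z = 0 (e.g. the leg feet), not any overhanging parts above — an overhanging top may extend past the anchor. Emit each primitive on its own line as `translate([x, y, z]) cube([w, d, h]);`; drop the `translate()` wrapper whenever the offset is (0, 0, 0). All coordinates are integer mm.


translate([489, 381, 0]) cube([1155, 253, 184]);
translate([489, 634, 184]) cube([1155, 253, 184]);
translate([489, 887, 368]) cube([1155, 253, 184]);
translate([489, 1140, 552]) cube([1155, 253, 184]);
translate([489, 1393, 736]) cube([1155, 253, 184]);
translate([489, 1646, 920]) cube([1155, 253, 184]);


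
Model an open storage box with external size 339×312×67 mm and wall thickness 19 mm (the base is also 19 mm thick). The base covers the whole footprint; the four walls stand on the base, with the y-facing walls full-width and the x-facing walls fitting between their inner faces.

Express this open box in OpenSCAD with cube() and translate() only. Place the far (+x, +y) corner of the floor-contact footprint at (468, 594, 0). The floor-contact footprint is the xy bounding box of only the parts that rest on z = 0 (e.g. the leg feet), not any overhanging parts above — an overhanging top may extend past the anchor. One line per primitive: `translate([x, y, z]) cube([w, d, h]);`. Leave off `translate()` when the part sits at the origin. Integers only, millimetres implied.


translate([129, 282, 0]) cube([339, 312, 19]);
translate([129, 282, 19]) cube([339, 19, 48]);
translate([129, 575, 19]) cube([339, 19, 48]);
translate([129, 301, 19]) cube([19, 274, 48]);
translate([449, 301, 19]) cube([19, 274, 48]);


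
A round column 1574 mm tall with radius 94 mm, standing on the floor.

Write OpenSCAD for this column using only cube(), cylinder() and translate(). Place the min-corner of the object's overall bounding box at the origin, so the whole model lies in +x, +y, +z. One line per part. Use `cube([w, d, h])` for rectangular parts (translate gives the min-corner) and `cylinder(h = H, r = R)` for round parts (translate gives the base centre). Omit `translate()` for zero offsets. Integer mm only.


translate([94, 94, 0]) cylinder(h = 1574, r = 94);
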